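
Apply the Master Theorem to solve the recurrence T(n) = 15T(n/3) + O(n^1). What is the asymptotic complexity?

Master Theorem for T(n) = 15T(n/3) + O(n^1):

a = 15, b = 3, c = 1
log_b(a) = log_3(15) = 2.4650

Case 1: c = 1 < log_3(15) = 2.4650
T(n) = O(n^(log_3 15))

For T(n) = 15T(n/3) + O(n^1): log_3(15) = 2.4650. This is Case 1 of the Master Theorem (c < log_b(a), work dominated by leaves), giving O(n^(log_3 15)).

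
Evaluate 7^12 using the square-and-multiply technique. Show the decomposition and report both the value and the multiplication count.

Computing 7^12 by squaring (build up from 7^1; each line after the first costs one multiplication):

7^1 = 7
7^2 = (7^1)^2 = 7^2 = 49
7^3 = 7 * 7^2 = 7 * 49 = 343
7^6 = (7^3)^2 = 343^2 = 117649
7^12 = (7^6)^2 = 117649^2 = 13841287201

Result: 13841287201
Multiplications needed: 4 (4 lines after 7^1)

7^12 = 13841287201. Using exponentiation by squaring, this requires 4 multiplications. The key idea: if the exponent is even, square the half-power; if odd, multiply by the base once.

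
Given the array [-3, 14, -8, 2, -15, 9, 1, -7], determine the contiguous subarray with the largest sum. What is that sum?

Using Kadane's algorithm on [-3, 14, -8, 2, -15, 9, 1, -7]:

Scanning through the array:
Position 1 (value 14): max_ending_here = 14, max_so_far = 14
Position 2 (value -8): max_ending_here = 6, max_so_far = 14
Position 3 (value 2): max_ending_here = 8, max_so_far = 14
Position 4 (value -15): max_ending_here = -7, max_so_far = 14
Position 5 (value 9): max_ending_here = 9, max_so_far = 14
Position 6 (value 1): max_ending_here = 10, max_so_far = 14
Position 7 (value -7): max_ending_here = 3, max_so_far = 14

Maximum subarray: [14]
Maximum sum: 14

The maximum subarray is [14] with sum 14. This subarray runs from index 1 to index 1.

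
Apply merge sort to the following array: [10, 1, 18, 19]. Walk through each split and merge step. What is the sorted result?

Merge sort trace:

Split: [10, 1, 18, 19] -> [10, 1] and [18, 19]
  Split: [10, 1] -> [10] and [1]
  Merge: [10] + [1] -> [1, 10]
  Split: [18, 19] -> [18] and [19]
  Merge: [18] + [19] -> [18, 19]
Merge: [1, 10] + [18, 19] -> [1, 10, 18, 19]

Final sorted array: [1, 10, 18, 19]

The merge sort proceeds by recursively splitting the array and merging sorted halves.
After all merges, the sorted array is [1, 10, 18, 19].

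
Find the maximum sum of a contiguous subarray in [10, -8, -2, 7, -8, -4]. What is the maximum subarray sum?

Using Kadane's algorithm on [10, -8, -2, 7, -8, -4]:

Scanning through the array:
Position 1 (value -8): max_ending_here = 2, max_so_far = 10
Position 2 (value -2): max_ending_here = 0, max_so_far = 10
Position 3 (value 7): max_ending_here = 7, max_so_far = 10
Position 4 (value -8): max_ending_here = -1, max_so_far = 10
Position 5 (value -4): max_ending_here = -4, max_so_far = 10

Maximum subarray: [10]
Maximum sum: 10

The maximum subarray is [10] with sum 10. This subarray runs from index 0 to index 0.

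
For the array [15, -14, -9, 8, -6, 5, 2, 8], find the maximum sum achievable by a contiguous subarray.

Using Kadane's algorithm on [15, -14, -9, 8, -6, 5, 2, 8]:

Scanning through the array:
Position 1 (value -14): max_ending_here = 1, max_so_far = 15
Position 2 (value -9): max_ending_here = -8, max_so_far = 15
Position 3 (value 8): max_ending_here = 8, max_so_far = 15
Position 4 (value -6): max_ending_here = 2, max_so_far = 15
Position 5 (value 5): max_ending_here = 7, max_so_far = 15
Position 6 (value 2): max_ending_here = 9, max_so_far = 15
Position 7 (value 8): max_ending_here = 17, max_so_far = 17

Maximum subarray: [8, -6, 5, 2, 8]
Maximum sum: 17

The maximum subarray is [8, -6, 5, 2, 8] with sum 17. This subarray runs from index 3 to index 7.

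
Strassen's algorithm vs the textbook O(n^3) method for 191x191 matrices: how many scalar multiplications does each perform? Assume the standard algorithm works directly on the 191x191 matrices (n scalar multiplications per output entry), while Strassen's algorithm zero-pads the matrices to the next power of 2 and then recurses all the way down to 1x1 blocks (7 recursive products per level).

Matrix multiplication for 191x191 matrices:

Strassen's algorithm requires power-of-2 dimensions. Pad 191x191 to 256x256 (next power of 2).

Standard algorithm: 191^3 = 6967871 multiplications
Strassen's algorithm: 7^(log2(256)) = 7^8 = 5764801 multiplications
Savings: 6967871 - 5764801 = 1203070 multiplications

Standard: 6967871 multiplications (191^3). Strassen: 5764801 multiplications (7^8, after padding to 256x256). Strassen reduces 8 recursive multiplications to 7 at each level.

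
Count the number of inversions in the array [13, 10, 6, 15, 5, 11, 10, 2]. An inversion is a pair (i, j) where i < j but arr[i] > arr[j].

Finding inversions in [13, 10, 6, 15, 5, 11, 10, 2]:

(0, 1): arr[0]=13 > arr[1]=10
(0, 2): arr[0]=13 > arr[2]=6
(0, 4): arr[0]=13 > arr[4]=5
(0, 5): arr[0]=13 > arr[5]=11
(0, 6): arr[0]=13 > arr[6]=10
(0, 7): arr[0]=13 > arr[7]=2
(1, 2): arr[1]=10 > arr[2]=6
(1, 4): arr[1]=10 > arr[4]=5
(1, 7): arr[1]=10 > arr[7]=2
(2, 4): arr[2]=6 > arr[4]=5
(2, 7): arr[2]=6 > arr[7]=2
(3, 4): arr[3]=15 > arr[4]=5
(3, 5): arr[3]=15 > arr[5]=11
(3, 6): arr[3]=15 > arr[6]=10
(3, 7): arr[3]=15 > arr[7]=2
(4, 7): arr[4]=5 > arr[7]=2
(5, 6): arr[5]=11 > arr[6]=10
(5, 7): arr[5]=11 > arr[7]=2
(6, 7): arr[6]=10 > arr[7]=2

Total inversions: 19

The array has 19 inversion(s): (0,1), (0,2), (0,4), (0,5), (0,6), (0,7), (1,2), (1,4), (1,7), (2,4), (2,7), (3,4), (3,5), (3,6), (3,7), (4,7), (5,6), (5,7), (6,7). Each pair (i,j) satisfies i < j and arr[i] > arr[j].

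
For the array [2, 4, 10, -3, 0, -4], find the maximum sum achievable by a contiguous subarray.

Using Kadane's algorithm on [2, 4, 10, -3, 0, -4]:

Scanning through the array:
Position 1 (value 4): max_ending_here = 6, max_so_far = 6
Position 2 (value 10): max_ending_here = 16, max_so_far = 16
Position 3 (value -3): max_ending_here = 13, max_so_far = 16
Position 4 (value 0): max_ending_here = 13, max_so_far = 16
Position 5 (value -4): max_ending_here = 9, max_so_far = 16

Maximum subarray: [2, 4, 10]
Maximum sum: 16

The maximum subarray is [2, 4, 10] with sum 16. This subarray runs from index 0 to index 2.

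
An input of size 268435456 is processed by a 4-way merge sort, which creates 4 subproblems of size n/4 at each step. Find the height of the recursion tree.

For divide and conquer with division factor 4:

Problem sizes at each level:
Level 0: 268435456
Level 1: 67108864
Level 2: 16777216
Level 3: 4194304
Level 4: 1048576
Level 5: 262144
Level 6: 65536
Level 7: 16384
Level 8: 4096
Level 9: 1024
Level 10: 256
Level 11: 64
Level 12: 16
Level 13: 4
Level 14: 1

The root is level 0 and the size-1 base case is level 14 (the tree spans levels 0 through 14, i.e. 15 levels counting the root), so the depth is the number of divisions: log_4(268435456) = 14

The recursion tree depth is log_4(268435456) = 14. At each level, the problem size is divided by 4, so it takes 14 divisions to reduce to a base case of size 1. The algorithm makes 4 recursive calls at each level.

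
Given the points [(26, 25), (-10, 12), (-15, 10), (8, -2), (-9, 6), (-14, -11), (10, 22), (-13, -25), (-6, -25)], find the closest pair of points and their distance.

Computing all pairwise distances among 9 points:

d((26, 25), (-10, 12)) = 38.2753
d((26, 25), (-15, 10)) = 43.6578
d((26, 25), (8, -2)) = 32.45
d((26, 25), (-9, 6)) = 39.8246
d((26, 25), (-14, -11)) = 53.8145
d((26, 25), (10, 22)) = 16.2788
d((26, 25), (-13, -25)) = 63.4114
d((26, 25), (-6, -25)) = 59.3633
d((-10, 12), (-15, 10)) = 5.3852 <-- minimum
d((-10, 12), (8, -2)) = 22.8035
d((-10, 12), (-9, 6)) = 6.0828
d((-10, 12), (-14, -11)) = 23.3452
d((-10, 12), (10, 22)) = 22.3607
d((-10, 12), (-13, -25)) = 37.1214
d((-10, 12), (-6, -25)) = 37.2156
d((-15, 10), (8, -2)) = 25.9422
d((-15, 10), (-9, 6)) = 7.2111
d((-15, 10), (-14, -11)) = 21.0238
d((-15, 10), (10, 22)) = 27.7308
d((-15, 10), (-13, -25)) = 35.0571
d((-15, 10), (-6, -25)) = 36.1386
d((8, -2), (-9, 6)) = 18.7883
d((8, -2), (-14, -11)) = 23.7697
d((8, -2), (10, 22)) = 24.0832
d((8, -2), (-13, -25)) = 31.1448
d((8, -2), (-6, -25)) = 26.9258
d((-9, 6), (-14, -11)) = 17.72
d((-9, 6), (10, 22)) = 24.8395
d((-9, 6), (-13, -25)) = 31.257
d((-9, 6), (-6, -25)) = 31.1448
d((-14, -11), (10, 22)) = 40.8044
d((-14, -11), (-13, -25)) = 14.0357
d((-14, -11), (-6, -25)) = 16.1245
d((10, 22), (-13, -25)) = 52.3259
d((10, 22), (-6, -25)) = 49.6488
d((-13, -25), (-6, -25)) = 7.0

Closest pair: (-10, 12) and (-15, 10) with distance 5.3852

The closest pair is (-10, 12) and (-15, 10) with Euclidean distance 5.3852. For 9 points, brute-force pairwise comparison is shown above. For large n, the divide-and-conquer algorithm (sort by x, recurse on halves, check the dividing strip) achieves O(n log n).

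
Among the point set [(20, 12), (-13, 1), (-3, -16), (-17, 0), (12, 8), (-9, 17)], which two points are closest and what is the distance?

Computing all pairwise distances among 6 points:

d((20, 12), (-13, 1)) = 34.7851
d((20, 12), (-3, -16)) = 36.2353
d((20, 12), (-17, 0)) = 38.8973
d((20, 12), (12, 8)) = 8.9443
d((20, 12), (-9, 17)) = 29.4279
d((-13, 1), (-3, -16)) = 19.7231
d((-13, 1), (-17, 0)) = 4.1231 <-- minimum
d((-13, 1), (12, 8)) = 25.9615
d((-13, 1), (-9, 17)) = 16.4924
d((-3, -16), (-17, 0)) = 21.2603
d((-3, -16), (12, 8)) = 28.3019
d((-3, -16), (-9, 17)) = 33.541
d((-17, 0), (12, 8)) = 30.0832
d((-17, 0), (-9, 17)) = 18.7883
d((12, 8), (-9, 17)) = 22.8473

Closest pair: (-13, 1) and (-17, 0) with distance 4.1231

The closest pair is (-13, 1) and (-17, 0) with Euclidean distance 4.1231. For 6 points, brute-force pairwise comparison is shown above. For large n, the divide-and-conquer algorithm (sort by x, recurse on halves, check the dividing strip) achieves O(n log n).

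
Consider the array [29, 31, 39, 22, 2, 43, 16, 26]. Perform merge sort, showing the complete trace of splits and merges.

Merge sort trace:

Split: [29, 31, 39, 22, 2, 43, 16, 26] -> [29, 31, 39, 22] and [2, 43, 16, 26]
  Split: [29, 31, 39, 22] -> [29, 31] and [39, 22]
    Split: [29, 31] -> [29] and [31]
    Merge: [29] + [31] -> [29, 31]
    Split: [39, 22] -> [39] and [22]
    Merge: [39] + [22] -> [22, 39]
  Merge: [29, 31] + [22, 39] -> [22, 29, 31, 39]
  Split: [2, 43, 16, 26] -> [2, 43] and [16, 26]
    Split: [2, 43] -> [2] and [43]
    Merge: [2] + [43] -> [2, 43]
    Split: [16, 26] -> [16] and [26]
    Merge: [16] + [26] -> [16, 26]
  Merge: [2, 43] + [16, 26] -> [2, 16, 26, 43]
Merge: [22, 29, 31, 39] + [2, 16, 26, 43] -> [2, 16, 22, 26, 29, 31, 39, 43]

Final sorted array: [2, 16, 22, 26, 29, 31, 39, 43]

The merge sort proceeds by recursively splitting the array and merging sorted halves.
After all merges, the sorted array is [2, 16, 22, 26, 29, 31, 39, 43].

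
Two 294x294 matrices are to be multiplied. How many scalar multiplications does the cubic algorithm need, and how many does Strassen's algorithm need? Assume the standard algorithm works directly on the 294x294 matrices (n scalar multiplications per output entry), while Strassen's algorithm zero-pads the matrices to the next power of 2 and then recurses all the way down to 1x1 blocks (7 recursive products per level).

Matrix multiplication for 294x294 matrices:

Strassen's algorithm requires power-of-2 dimensions. Pad 294x294 to 512x512 (next power of 2).

Standard algorithm: 294^3 = 25412184 multiplications
Strassen's algorithm: 7^(log2(512)) = 7^9 = 40353607 multiplications
Difference: 25412184 - 40353607 = -14941423 (Strassen uses MORE here due to padding overhead — for small or just-over-power-of-2 n, padding can outweigh the per-level savings)

Standard: 25412184 multiplications (294^3). Strassen: 40353607 multiplications (7^9, after padding to 512x512). Strassen reduces 8 recursive multiplications to 7 at each level.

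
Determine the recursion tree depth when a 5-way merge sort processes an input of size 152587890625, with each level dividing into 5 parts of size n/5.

For divide and conquer with division factor 5:

Problem sizes at each level:
Level 0: 152587890625
Level 1: 30517578125
Level 2: 6103515625
Level 3: 1220703125
Level 4: 244140625
Level 5: 48828125
Level 6: 9765625
Level 7: 1953125
Level 8: 390625
Level 9: 78125
Level 10: 15625
Level 11: 3125
Level 12: 625
Level 13: 125
Level 14: 25
Level 15: 5
Level 16: 1

The root is level 0 and the size-1 base case is level 16 (the tree spans levels 0 through 16, i.e. 17 levels counting the root), so the depth is the number of divisions: log_5(152587890625) = 16

The recursion tree depth is log_5(152587890625) = 16. At each level, the problem size is divided by 5, so it takes 16 divisions to reduce to a base case of size 1. The algorithm makes 5 recursive calls at each level.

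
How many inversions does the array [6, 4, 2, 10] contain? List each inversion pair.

Finding inversions in [6, 4, 2, 10]:

(0, 1): arr[0]=6 > arr[1]=4
(0, 2): arr[0]=6 > arr[2]=2
(1, 2): arr[1]=4 > arr[2]=2

Total inversions: 3

The array has 3 inversion(s): (0,1), (0,2), (1,2). Each pair (i,j) satisfies i < j and arr[i] > arr[j].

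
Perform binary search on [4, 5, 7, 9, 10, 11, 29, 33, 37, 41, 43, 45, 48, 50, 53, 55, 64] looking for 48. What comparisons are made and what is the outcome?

Binary search for 48 in [4, 5, 7, 9, 10, 11, 29, 33, 37, 41, 43, 45, 48, 50, 53, 55, 64]:

lo=0, hi=16, mid=8, arr[mid]=37 -> 37 < 48, search right half
lo=9, hi=16, mid=12, arr[mid]=48 -> Found target at index 12!

Binary search finds 48 at index 12 after 2 comparisons. The search repeatedly halves the search space by comparing with the middle element.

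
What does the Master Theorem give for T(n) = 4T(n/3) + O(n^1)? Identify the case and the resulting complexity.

Master Theorem for T(n) = 4T(n/3) + O(n^1):

a = 4, b = 3, c = 1
log_b(a) = log_3(4) = 1.2619

Case 1: c = 1 < log_3(4) = 1.2619
T(n) = O(n^(log_3 4))

For T(n) = 4T(n/3) + O(n^1): log_3(4) = 1.2619. This is Case 1 of the Master Theorem (c < log_b(a), work dominated by leaves), giving O(n^(log_3 4)).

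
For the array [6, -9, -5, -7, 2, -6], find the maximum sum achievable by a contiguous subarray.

Using Kadane's algorithm on [6, -9, -5, -7, 2, -6]:

Scanning through the array:
Position 1 (value -9): max_ending_here = -3, max_so_far = 6
Position 2 (value -5): max_ending_here = -5, max_so_far = 6
Position 3 (value -7): max_ending_here = -7, max_so_far = 6
Position 4 (value 2): max_ending_here = 2, max_so_far = 6
Position 5 (value -6): max_ending_here = -4, max_so_far = 6

Maximum subarray: [6]
Maximum sum: 6

The maximum subarray is [6] with sum 6. This subarray runs from index 0 to index 0.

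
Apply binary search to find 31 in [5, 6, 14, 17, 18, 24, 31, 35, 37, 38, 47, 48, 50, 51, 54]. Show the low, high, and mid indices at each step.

Binary search for 31 in [5, 6, 14, 17, 18, 24, 31, 35, 37, 38, 47, 48, 50, 51, 54]:

lo=0, hi=14, mid=7, arr[mid]=35 -> 35 > 31, search left half
lo=0, hi=6, mid=3, arr[mid]=17 -> 17 < 31, search right half
lo=4, hi=6, mid=5, arr[mid]=24 -> 24 < 31, search right half
lo=6, hi=6, mid=6, arr[mid]=31 -> Found target at index 6!

Binary search finds 31 at index 6 after 4 comparisons. The search repeatedly halves the search space by comparing with the middle element.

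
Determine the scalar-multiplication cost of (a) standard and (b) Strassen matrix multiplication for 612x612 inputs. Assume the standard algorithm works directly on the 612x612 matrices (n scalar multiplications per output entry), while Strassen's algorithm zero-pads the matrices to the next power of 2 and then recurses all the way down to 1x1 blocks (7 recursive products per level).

Matrix multiplication for 612x612 matrices:

Strassen's algorithm requires power-of-2 dimensions. Pad 612x612 to 1024x1024 (next power of 2).

Standard algorithm: 612^3 = 229220928 multiplications
Strassen's algorithm: 7^(log2(1024)) = 7^10 = 282475249 multiplications
Difference: 229220928 - 282475249 = -53254321 (Strassen uses MORE here due to padding overhead — for small or just-over-power-of-2 n, padding can outweigh the per-level savings)

Standard: 229220928 multiplications (612^3). Strassen: 282475249 multiplications (7^10, after padding to 1024x1024). Strassen reduces 8 recursive multiplications to 7 at each level.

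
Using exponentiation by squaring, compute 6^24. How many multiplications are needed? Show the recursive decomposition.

Computing 6^24 by squaring (build up from 6^1; each line after the first costs one multiplication):

6^1 = 6
6^2 = (6^1)^2 = 6^2 = 36
6^3 = 6 * 6^2 = 6 * 36 = 216
6^6 = (6^3)^2 = 216^2 = 46656
6^12 = (6^6)^2 = 46656^2 = 2176782336
6^24 = (6^12)^2 = 2176782336^2 = 4738381338321616896

Result: 4738381338321616896
Multiplications needed: 5 (5 lines after 6^1)

6^24 = 4738381338321616896. Using exponentiation by squaring, this requires 5 multiplications. The key idea: if the exponent is even, square the half-power; if odd, multiply by the base once.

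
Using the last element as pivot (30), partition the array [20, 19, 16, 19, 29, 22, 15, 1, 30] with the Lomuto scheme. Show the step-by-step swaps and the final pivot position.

Lomuto partition with pivot = 30:

Initial array: [20, 19, 16, 19, 29, 22, 15, 1, 30]

arr[0]=20 <= 30: swap with position 0, array becomes [20, 19, 16, 19, 29, 22, 15, 1, 30]
arr[1]=19 <= 30: swap with position 1, array becomes [20, 19, 16, 19, 29, 22, 15, 1, 30]
arr[2]=16 <= 30: swap with position 2, array becomes [20, 19, 16, 19, 29, 22, 15, 1, 30]
arr[3]=19 <= 30: swap with position 3, array becomes [20, 19, 16, 19, 29, 22, 15, 1, 30]
arr[4]=29 <= 30: swap with position 4, array becomes [20, 19, 16, 19, 29, 22, 15, 1, 30]
arr[5]=22 <= 30: swap with position 5, array becomes [20, 19, 16, 19, 29, 22, 15, 1, 30]
arr[6]=15 <= 30: swap with position 6, array becomes [20, 19, 16, 19, 29, 22, 15, 1, 30]
arr[7]=1 <= 30: swap with position 7, array becomes [20, 19, 16, 19, 29, 22, 15, 1, 30]

Place pivot at position 8: [20, 19, 16, 19, 29, 22, 15, 1, 30]
Pivot position: 8

After partitioning with pivot 30, the array becomes [20, 19, 16, 19, 29, 22, 15, 1, 30]. The pivot is placed at index 8. All elements to the left of the pivot are <= 30, and all elements to the right are > 30.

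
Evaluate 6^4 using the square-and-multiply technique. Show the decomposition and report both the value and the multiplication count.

Computing 6^4 by squaring (build up from 6^1; each line after the first costs one multiplication):

6^1 = 6
6^2 = (6^1)^2 = 6^2 = 36
6^4 = (6^2)^2 = 36^2 = 1296

Result: 1296
Multiplications needed: 2 (2 lines after 6^1)

6^4 = 1296. Using exponentiation by squaring, this requires 2 multiplications. The key idea: if the exponent is even, square the half-power; if odd, multiply by the base once.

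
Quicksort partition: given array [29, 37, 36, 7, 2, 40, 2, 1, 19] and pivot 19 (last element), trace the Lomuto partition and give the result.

Lomuto partition with pivot = 19:

Initial array: [29, 37, 36, 7, 2, 40, 2, 1, 19]

arr[0]=29 > 19: no swap
arr[1]=37 > 19: no swap
arr[2]=36 > 19: no swap
arr[3]=7 <= 19: swap with position 0, array becomes [7, 37, 36, 29, 2, 40, 2, 1, 19]
arr[4]=2 <= 19: swap with position 1, array becomes [7, 2, 36, 29, 37, 40, 2, 1, 19]
arr[5]=40 > 19: no swap
arr[6]=2 <= 19: swap with position 2, array becomes [7, 2, 2, 29, 37, 40, 36, 1, 19]
arr[7]=1 <= 19: swap with position 3, array becomes [7, 2, 2, 1, 37, 40, 36, 29, 19]

Place pivot at position 4: [7, 2, 2, 1, 19, 40, 36, 29, 37]
Pivot position: 4

After partitioning with pivot 19, the array becomes [7, 2, 2, 1, 19, 40, 36, 29, 37]. The pivot is placed at index 4. All elements to the left of the pivot are <= 19, and all elements to the right are > 19.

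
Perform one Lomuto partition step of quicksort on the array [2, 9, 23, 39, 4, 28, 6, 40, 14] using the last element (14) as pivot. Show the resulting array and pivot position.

Lomuto partition with pivot = 14:

Initial array: [2, 9, 23, 39, 4, 28, 6, 40, 14]

arr[0]=2 <= 14: swap with position 0, array becomes [2, 9, 23, 39, 4, 28, 6, 40, 14]
arr[1]=9 <= 14: swap with position 1, array becomes [2, 9, 23, 39, 4, 28, 6, 40, 14]
arr[2]=23 > 14: no swap
arr[3]=39 > 14: no swap
arr[4]=4 <= 14: swap with position 2, array becomes [2, 9, 4, 39, 23, 28, 6, 40, 14]
arr[5]=28 > 14: no swap
arr[6]=6 <= 14: swap with position 3, array becomes [2, 9, 4, 6, 23, 28, 39, 40, 14]
arr[7]=40 > 14: no swap

Place pivot at position 4: [2, 9, 4, 6, 14, 28, 39, 40, 23]
Pivot position: 4

After partitioning with pivot 14, the array becomes [2, 9, 4, 6, 14, 28, 39, 40, 23]. The pivot is placed at index 4. All elements to the left of the pivot are <= 14, and all elements to the right are > 14.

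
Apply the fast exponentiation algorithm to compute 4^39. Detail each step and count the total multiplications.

Computing 4^39 by squaring (build up from 4^1; each line after the first costs one multiplication):

4^1 = 4
4^2 = (4^1)^2 = 4^2 = 16
4^4 = (4^2)^2 = 16^2 = 256
4^8 = (4^4)^2 = 256^2 = 65536
4^9 = 4 * 4^8 = 4 * 65536 = 262144
4^18 = (4^9)^2 = 262144^2 = 68719476736
4^19 = 4 * 4^18 = 4 * 68719476736 = 274877906944
4^38 = (4^19)^2 = 274877906944^2 = 75557863725914323419136
4^39 = 4 * 4^38 = 4 * 75557863725914323419136 = 302231454903657293676544

Result: 302231454903657293676544
Multiplications needed: 8 (8 lines after 4^1)

4^39 = 302231454903657293676544. Using exponentiation by squaring, this requires 8 multiplications. The key idea: if the exponent is even, square the half-power; if odd, multiply by the base once.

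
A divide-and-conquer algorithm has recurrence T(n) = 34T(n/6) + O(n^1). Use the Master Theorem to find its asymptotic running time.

Master Theorem for T(n) = 34T(n/6) + O(n^1):

a = 34, b = 6, c = 1
log_b(a) = log_6(34) = 1.9681

Case 1: c = 1 < log_6(34) = 1.9681
T(n) = O(n^(log_6 34))

For T(n) = 34T(n/6) + O(n^1): log_6(34) = 1.9681. This is Case 1 of the Master Theorem (c < log_b(a), work dominated by leaves), giving O(n^(log_6 34)).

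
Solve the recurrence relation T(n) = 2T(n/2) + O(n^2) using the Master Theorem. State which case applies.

Master Theorem for T(n) = 2T(n/2) + O(n^2):

a = 2, b = 2, c = 2
log_b(a) = log_2(2) = 1.0000

Case 3: c = 2 > log_2(2) = 1.0000
T(n) = O(n^2) = O(n^2)

For T(n) = 2T(n/2) + O(n^2): log_2(2) = 1.0000. This is Case 3 of the Master Theorem (c > log_b(a), work dominated by root), giving O(n^2).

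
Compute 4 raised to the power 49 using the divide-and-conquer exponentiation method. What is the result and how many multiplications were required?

Computing 4^49 by squaring (build up from 4^1; each line after the first costs one multiplication):

4^1 = 4
4^2 = (4^1)^2 = 4^2 = 16
4^3 = 4 * 4^2 = 4 * 16 = 64
4^6 = (4^3)^2 = 64^2 = 4096
4^12 = (4^6)^2 = 4096^2 = 16777216
4^24 = (4^12)^2 = 16777216^2 = 281474976710656
4^48 = (4^24)^2 = 281474976710656^2 = 79228162514264337593543950336
4^49 = 4 * 4^48 = 4 * 79228162514264337593543950336 = 316912650057057350374175801344

Result: 316912650057057350374175801344
Multiplications needed: 7 (7 lines after 4^1)

4^49 = 316912650057057350374175801344. Using exponentiation by squaring, this requires 7 multiplications. The key idea: if the exponent is even, square the half-power; if odd, multiply by the base once.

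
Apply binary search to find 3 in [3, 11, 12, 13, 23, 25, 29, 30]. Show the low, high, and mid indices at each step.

Binary search for 3 in [3, 11, 12, 13, 23, 25, 29, 30]:

lo=0, hi=7, mid=3, arr[mid]=13 -> 13 > 3, search left half
lo=0, hi=2, mid=1, arr[mid]=11 -> 11 > 3, search left half
lo=0, hi=0, mid=0, arr[mid]=3 -> Found target at index 0!

Binary search finds 3 at index 0 after 3 comparisons. The search repeatedly halves the search space by comparing with the middle element.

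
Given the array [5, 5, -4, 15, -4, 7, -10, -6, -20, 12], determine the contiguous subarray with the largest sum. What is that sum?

Using Kadane's algorithm on [5, 5, -4, 15, -4, 7, -10, -6, -20, 12]:

Scanning through the array:
Position 1 (value 5): max_ending_here = 10, max_so_far = 10
Position 2 (value -4): max_ending_here = 6, max_so_far = 10
Position 3 (value 15): max_ending_here = 21, max_so_far = 21
Position 4 (value -4): max_ending_here = 17, max_so_far = 21
Position 5 (value 7): max_ending_here = 24, max_so_far = 24
Position 6 (value -10): max_ending_here = 14, max_so_far = 24
Position 7 (value -6): max_ending_here = 8, max_so_far = 24
Position 8 (value -20): max_ending_here = -12, max_so_far = 24
Position 9 (value 12): max_ending_here = 12, max_so_far = 24

Maximum subarray: [5, 5, -4, 15, -4, 7]
Maximum sum: 24

The maximum subarray is [5, 5, -4, 15, -4, 7] with sum 24. This subarray runs from index 0 to index 5.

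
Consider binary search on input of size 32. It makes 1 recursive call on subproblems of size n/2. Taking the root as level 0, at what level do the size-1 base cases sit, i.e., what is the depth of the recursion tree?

For divide and conquer with division factor 2:

Problem sizes at each level:
Level 0: 32
Level 1: 16
Level 2: 8
Level 3: 4
Level 4: 2
Level 5: 1

The root is level 0 and the size-1 base case is level 5 (the tree spans levels 0 through 5, i.e. 6 levels counting the root), so the depth is the number of divisions: log_2(32) = 5

The recursion tree depth is log_2(32) = 5. At each level, the problem size is divided by 2, so it takes 5 divisions to reduce to a base case of size 1. The algorithm makes 1 recursive call at each level.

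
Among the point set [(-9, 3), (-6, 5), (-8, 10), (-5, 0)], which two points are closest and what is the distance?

Computing all pairwise distances among 4 points:

d((-9, 3), (-6, 5)) = 3.6056 <-- minimum
d((-9, 3), (-8, 10)) = 7.0711
d((-9, 3), (-5, 0)) = 5.0
d((-6, 5), (-8, 10)) = 5.3852
d((-6, 5), (-5, 0)) = 5.099
d((-8, 10), (-5, 0)) = 10.4403

Closest pair: (-9, 3) and (-6, 5) with distance 3.6056

The closest pair is (-9, 3) and (-6, 5) with Euclidean distance 3.6056. For 4 points, brute-force pairwise comparison is shown above. For large n, the divide-and-conquer algorithm (sort by x, recurse on halves, check the dividing strip) achieves O(n log n).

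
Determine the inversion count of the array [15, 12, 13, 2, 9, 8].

Finding inversions in [15, 12, 13, 2, 9, 8]:

(0, 1): arr[0]=15 > arr[1]=12
(0, 2): arr[0]=15 > arr[2]=13
(0, 3): arr[0]=15 > arr[3]=2
(0, 4): arr[0]=15 > arr[4]=9
(0, 5): arr[0]=15 > arr[5]=8
(1, 3): arr[1]=12 > arr[3]=2
(1, 4): arr[1]=12 > arr[4]=9
(1, 5): arr[1]=12 > arr[5]=8
(2, 3): arr[2]=13 > arr[3]=2
(2, 4): arr[2]=13 > arr[4]=9
(2, 5): arr[2]=13 > arr[5]=8
(4, 5): arr[4]=9 > arr[5]=8

Total inversions: 12

The array has 12 inversion(s): (0,1), (0,2), (0,3), (0,4), (0,5), (1,3), (1,4), (1,5), (2,3), (2,4), (2,5), (4,5). Each pair (i,j) satisfies i < j and arr[i] > arr[j].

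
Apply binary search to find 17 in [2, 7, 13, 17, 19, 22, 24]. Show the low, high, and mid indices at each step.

Binary search for 17 in [2, 7, 13, 17, 19, 22, 24]:

lo=0, hi=6, mid=3, arr[mid]=17 -> Found target at index 3!

Binary search finds 17 at index 3 after 1 comparisons. The search repeatedly halves the search space by comparing with the middle element.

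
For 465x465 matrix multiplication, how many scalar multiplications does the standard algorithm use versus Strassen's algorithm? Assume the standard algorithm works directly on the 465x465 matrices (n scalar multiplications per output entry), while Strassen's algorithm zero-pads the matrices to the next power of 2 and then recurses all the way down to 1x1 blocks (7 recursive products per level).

Matrix multiplication for 465x465 matrices:

Strassen's algorithm requires power-of-2 dimensions. Pad 465x465 to 512x512 (next power of 2).

Standard algorithm: 465^3 = 100544625 multiplications
Strassen's algorithm: 7^(log2(512)) = 7^9 = 40353607 multiplications
Savings: 100544625 - 40353607 = 60191018 multiplications

Standard: 100544625 multiplications (465^3). Strassen: 40353607 multiplications (7^9, after padding to 512x512). Strassen reduces 8 recursive multiplications to 7 at each level.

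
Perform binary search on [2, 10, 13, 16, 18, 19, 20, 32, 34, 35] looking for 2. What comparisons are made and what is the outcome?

Binary search for 2 in [2, 10, 13, 16, 18, 19, 20, 32, 34, 35]:

lo=0, hi=9, mid=4, arr[mid]=18 -> 18 > 2, search left half
lo=0, hi=3, mid=1, arr[mid]=10 -> 10 > 2, search left half
lo=0, hi=0, mid=0, arr[mid]=2 -> Found target at index 0!

Binary search finds 2 at index 0 after 3 comparisons. The search repeatedly halves the search space by comparing with the middle element.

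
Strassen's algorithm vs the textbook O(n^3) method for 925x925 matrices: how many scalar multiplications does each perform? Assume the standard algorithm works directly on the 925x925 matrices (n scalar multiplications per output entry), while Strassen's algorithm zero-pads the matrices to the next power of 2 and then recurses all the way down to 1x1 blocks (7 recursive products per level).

Matrix multiplication for 925x925 matrices:

Strassen's algorithm requires power-of-2 dimensions. Pad 925x925 to 1024x1024 (next power of 2).

Standard algorithm: 925^3 = 791453125 multiplications
Strassen's algorithm: 7^(log2(1024)) = 7^10 = 282475249 multiplications
Savings: 791453125 - 282475249 = 508977876 multiplications

Standard: 791453125 multiplications (925^3). Strassen: 282475249 multiplications (7^10, after padding to 1024x1024). Strassen reduces 8 recursive multiplications to 7 at each level.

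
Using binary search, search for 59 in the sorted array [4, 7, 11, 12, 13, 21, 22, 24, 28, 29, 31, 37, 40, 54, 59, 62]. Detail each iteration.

Binary search for 59 in [4, 7, 11, 12, 13, 21, 22, 24, 28, 29, 31, 37, 40, 54, 59, 62]:

lo=0, hi=15, mid=7, arr[mid]=24 -> 24 < 59, search right half
lo=8, hi=15, mid=11, arr[mid]=37 -> 37 < 59, search right half
lo=12, hi=15, mid=13, arr[mid]=54 -> 54 < 59, search right half
lo=14, hi=15, mid=14, arr[mid]=59 -> Found target at index 14!

Binary search finds 59 at index 14 after 4 comparisons. The search repeatedly halves the search space by comparing with the middle element.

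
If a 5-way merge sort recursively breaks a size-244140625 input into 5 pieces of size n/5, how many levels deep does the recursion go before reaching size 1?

For divide and conquer with division factor 5:

Problem sizes at each level:
Level 0: 244140625
Level 1: 48828125
Level 2: 9765625
Level 3: 1953125
Level 4: 390625
Level 5: 78125
Level 6: 15625
Level 7: 3125
Level 8: 625
Level 9: 125
Level 10: 25
Level 11: 5
Level 12: 1

The root is level 0 and the size-1 base case is level 12 (the tree spans levels 0 through 12, i.e. 13 levels counting the root), so the depth is the number of divisions: log_5(244140625) = 12

The recursion tree depth is log_5(244140625) = 12. At each level, the problem size is divided by 5, so it takes 12 divisions to reduce to a base case of size 1. The algorithm makes 5 recursive calls at each level.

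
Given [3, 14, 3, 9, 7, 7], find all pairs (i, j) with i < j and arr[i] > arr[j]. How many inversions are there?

Finding inversions in [3, 14, 3, 9, 7, 7]:

(1, 2): arr[1]=14 > arr[2]=3
(1, 3): arr[1]=14 > arr[3]=9
(1, 4): arr[1]=14 > arr[4]=7
(1, 5): arr[1]=14 > arr[5]=7
(3, 4): arr[3]=9 > arr[4]=7
(3, 5): arr[3]=9 > arr[5]=7

Total inversions: 6

The array has 6 inversion(s): (1,2), (1,3), (1,4), (1,5), (3,4), (3,5). Each pair (i,j) satisfies i < j and arr[i] > arr[j].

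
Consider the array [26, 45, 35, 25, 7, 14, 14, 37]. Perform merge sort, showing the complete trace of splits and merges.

Merge sort trace:

Split: [26, 45, 35, 25, 7, 14, 14, 37] -> [26, 45, 35, 25] and [7, 14, 14, 37]
  Split: [26, 45, 35, 25] -> [26, 45] and [35, 25]
    Split: [26, 45] -> [26] and [45]
    Merge: [26] + [45] -> [26, 45]
    Split: [35, 25] -> [35] and [25]
    Merge: [35] + [25] -> [25, 35]
  Merge: [26, 45] + [25, 35] -> [25, 26, 35, 45]
  Split: [7, 14, 14, 37] -> [7, 14] and [14, 37]
    Split: [7, 14] -> [7] and [14]
    Merge: [7] + [14] -> [7, 14]
    Split: [14, 37] -> [14] and [37]
    Merge: [14] + [37] -> [14, 37]
  Merge: [7, 14] + [14, 37] -> [7, 14, 14, 37]
Merge: [25, 26, 35, 45] + [7, 14, 14, 37] -> [7, 14, 14, 25, 26, 35, 37, 45]

Final sorted array: [7, 14, 14, 25, 26, 35, 37, 45]

The merge sort proceeds by recursively splitting the array and merging sorted halves.
After all merges, the sorted array is [7, 14, 14, 25, 26, 35, 37, 45].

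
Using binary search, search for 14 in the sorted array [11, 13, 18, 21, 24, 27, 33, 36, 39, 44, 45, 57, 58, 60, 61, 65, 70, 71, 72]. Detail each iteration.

Binary search for 14 in [11, 13, 18, 21, 24, 27, 33, 36, 39, 44, 45, 57, 58, 60, 61, 65, 70, 71, 72]:

lo=0, hi=18, mid=9, arr[mid]=44 -> 44 > 14, search left half
lo=0, hi=8, mid=4, arr[mid]=24 -> 24 > 14, search left half
lo=0, hi=3, mid=1, arr[mid]=13 -> 13 < 14, search right half
lo=2, hi=3, mid=2, arr[mid]=18 -> 18 > 14, search left half
lo=2 > hi=1, target 14 not found

Binary search determines that 14 is not in the array after 4 comparisons. The search space was exhausted without finding the target.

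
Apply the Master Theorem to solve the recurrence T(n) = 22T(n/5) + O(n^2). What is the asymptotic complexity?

Master Theorem for T(n) = 22T(n/5) + O(n^2):

a = 22, b = 5, c = 2
log_b(a) = log_5(22) = 1.9206

Case 3: c = 2 > log_5(22) = 1.9206
T(n) = O(n^2) = O(n^2)

For T(n) = 22T(n/5) + O(n^2): log_5(22) = 1.9206. This is Case 3 of the Master Theorem (c > log_b(a), work dominated by root), giving O(n^2).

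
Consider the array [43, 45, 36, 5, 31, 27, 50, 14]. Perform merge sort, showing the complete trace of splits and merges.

Merge sort trace:

Split: [43, 45, 36, 5, 31, 27, 50, 14] -> [43, 45, 36, 5] and [31, 27, 50, 14]
  Split: [43, 45, 36, 5] -> [43, 45] and [36, 5]
    Split: [43, 45] -> [43] and [45]
    Merge: [43] + [45] -> [43, 45]
    Split: [36, 5] -> [36] and [5]
    Merge: [36] + [5] -> [5, 36]
  Merge: [43, 45] + [5, 36] -> [5, 36, 43, 45]
  Split: [31, 27, 50, 14] -> [31, 27] and [50, 14]
    Split: [31, 27] -> [31] and [27]
    Merge: [31] + [27] -> [27, 31]
    Split: [50, 14] -> [50] and [14]
    Merge: [50] + [14] -> [14, 50]
  Merge: [27, 31] + [14, 50] -> [14, 27, 31, 50]
Merge: [5, 36, 43, 45] + [14, 27, 31, 50] -> [5, 14, 27, 31, 36, 43, 45, 50]

Final sorted array: [5, 14, 27, 31, 36, 43, 45, 50]

The merge sort proceeds by recursively splitting the array and merging sorted halves.
After all merges, the sorted array is [5, 14, 27, 31, 36, 43, 45, 50].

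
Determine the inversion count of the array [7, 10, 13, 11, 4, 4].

Finding inversions in [7, 10, 13, 11, 4, 4]:

(0, 4): arr[0]=7 > arr[4]=4
(0, 5): arr[0]=7 > arr[5]=4
(1, 4): arr[1]=10 > arr[4]=4
(1, 5): arr[1]=10 > arr[5]=4
(2, 3): arr[2]=13 > arr[3]=11
(2, 4): arr[2]=13 > arr[4]=4
(2, 5): arr[2]=13 > arr[5]=4
(3, 4): arr[3]=11 > arr[4]=4
(3, 5): arr[3]=11 > arr[5]=4

Total inversions: 9

The array has 9 inversion(s): (0,4), (0,5), (1,4), (1,5), (2,3), (2,4), (2,5), (3,4), (3,5). Each pair (i,j) satisfies i < j and arr[i] > arr[j].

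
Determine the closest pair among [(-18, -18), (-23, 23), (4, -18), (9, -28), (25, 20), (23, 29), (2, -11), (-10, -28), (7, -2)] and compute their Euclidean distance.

Computing all pairwise distances among 9 points:

d((-18, -18), (-23, 23)) = 41.3038
d((-18, -18), (4, -18)) = 22.0
d((-18, -18), (9, -28)) = 28.7924
d((-18, -18), (25, 20)) = 57.3847
d((-18, -18), (23, 29)) = 62.3699
d((-18, -18), (2, -11)) = 21.1896
d((-18, -18), (-10, -28)) = 12.8062
d((-18, -18), (7, -2)) = 29.6816
d((-23, 23), (4, -18)) = 49.0918
d((-23, 23), (9, -28)) = 60.208
d((-23, 23), (25, 20)) = 48.0937
d((-23, 23), (23, 29)) = 46.3897
d((-23, 23), (2, -11)) = 42.2019
d((-23, 23), (-10, -28)) = 52.6308
d((-23, 23), (7, -2)) = 39.0512
d((4, -18), (9, -28)) = 11.1803
d((4, -18), (25, 20)) = 43.4166
d((4, -18), (23, 29)) = 50.6952
d((4, -18), (2, -11)) = 7.2801 <-- minimum
d((4, -18), (-10, -28)) = 17.2047
d((4, -18), (7, -2)) = 16.2788
d((9, -28), (25, 20)) = 50.5964
d((9, -28), (23, 29)) = 58.6941
d((9, -28), (2, -11)) = 18.3848
d((9, -28), (-10, -28)) = 19.0
d((9, -28), (7, -2)) = 26.0768
d((25, 20), (23, 29)) = 9.2195
d((25, 20), (2, -11)) = 38.6005
d((25, 20), (-10, -28)) = 59.4054
d((25, 20), (7, -2)) = 28.4253
d((23, 29), (2, -11)) = 45.1774
d((23, 29), (-10, -28)) = 65.8635
d((23, 29), (7, -2)) = 34.8855
d((2, -11), (-10, -28)) = 20.8087
d((2, -11), (7, -2)) = 10.2956
d((-10, -28), (7, -2)) = 31.0644

Closest pair: (4, -18) and (2, -11) with distance 7.2801

The closest pair is (4, -18) and (2, -11) with Euclidean distance 7.2801. For 9 points, brute-force pairwise comparison is shown above. For large n, the divide-and-conquer algorithm (sort by x, recurse on halves, check the dividing strip) achieves O(n log n).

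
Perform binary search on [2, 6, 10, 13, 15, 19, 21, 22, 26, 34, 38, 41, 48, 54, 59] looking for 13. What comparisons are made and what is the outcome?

Binary search for 13 in [2, 6, 10, 13, 15, 19, 21, 22, 26, 34, 38, 41, 48, 54, 59]:

lo=0, hi=14, mid=7, arr[mid]=22 -> 22 > 13, search left half
lo=0, hi=6, mid=3, arr[mid]=13 -> Found target at index 3!

Binary search finds 13 at index 3 after 2 comparisons. The search repeatedly halves the search space by comparing with the middle element.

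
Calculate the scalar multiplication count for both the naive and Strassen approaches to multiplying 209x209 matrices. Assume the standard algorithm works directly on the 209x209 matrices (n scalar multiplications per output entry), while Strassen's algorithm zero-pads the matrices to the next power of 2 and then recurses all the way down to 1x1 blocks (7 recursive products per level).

Matrix multiplication for 209x209 matrices:

Strassen's algorithm requires power-of-2 dimensions. Pad 209x209 to 256x256 (next power of 2).

Standard algorithm: 209^3 = 9129329 multiplications
Strassen's algorithm: 7^(log2(256)) = 7^8 = 5764801 multiplications
Savings: 9129329 - 5764801 = 3364528 multiplications

Standard: 9129329 multiplications (209^3). Strassen: 5764801 multiplications (7^8, after padding to 256x256). Strassen reduces 8 recursive multiplications to 7 at each level.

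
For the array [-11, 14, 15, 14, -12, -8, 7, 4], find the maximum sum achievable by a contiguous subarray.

Using Kadane's algorithm on [-11, 14, 15, 14, -12, -8, 7, 4]:

Scanning through the array:
Position 1 (value 14): max_ending_here = 14, max_so_far = 14
Position 2 (value 15): max_ending_here = 29, max_so_far = 29
Position 3 (value 14): max_ending_here = 43, max_so_far = 43
Position 4 (value -12): max_ending_here = 31, max_so_far = 43
Position 5 (value -8): max_ending_here = 23, max_so_far = 43
Position 6 (value 7): max_ending_here = 30, max_so_far = 43
Position 7 (value 4): max_ending_here = 34, max_so_far = 43

Maximum subarray: [14, 15, 14]
Maximum sum: 43

The maximum subarray is [14, 15, 14] with sum 43. This subarray runs from index 1 to index 3.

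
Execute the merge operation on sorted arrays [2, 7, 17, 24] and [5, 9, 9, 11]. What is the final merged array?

Merging process:

Compare 2 vs 5: take 2 from left. Merged: [2]
Compare 7 vs 5: take 5 from right. Merged: [2, 5]
Compare 7 vs 9: take 7 from left. Merged: [2, 5, 7]
Compare 17 vs 9: take 9 from right. Merged: [2, 5, 7, 9]
Compare 17 vs 9: take 9 from right. Merged: [2, 5, 7, 9, 9]
Compare 17 vs 11: take 11 from right. Merged: [2, 5, 7, 9, 9, 11]
Append remaining from left: [17, 24]. Merged: [2, 5, 7, 9, 9, 11, 17, 24]

Final merged array: [2, 5, 7, 9, 9, 11, 17, 24]
Total comparisons: 6

The merged array is [2, 5, 7, 9, 9, 11, 17, 24], requiring 6 comparisons. The merge step runs in O(n) time where n is the total number of elements.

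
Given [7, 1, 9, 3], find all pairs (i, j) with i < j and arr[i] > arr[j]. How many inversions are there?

Finding inversions in [7, 1, 9, 3]:

(0, 1): arr[0]=7 > arr[1]=1
(0, 3): arr[0]=7 > arr[3]=3
(2, 3): arr[2]=9 > arr[3]=3

Total inversions: 3

The array has 3 inversion(s): (0,1), (0,3), (2,3). Each pair (i,j) satisfies i < j and arr[i] > arr[j].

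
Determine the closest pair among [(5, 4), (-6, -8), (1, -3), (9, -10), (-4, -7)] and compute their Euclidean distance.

Computing all pairwise distances among 5 points:

d((5, 4), (-6, -8)) = 16.2788
d((5, 4), (1, -3)) = 8.0623
d((5, 4), (9, -10)) = 14.5602
d((5, 4), (-4, -7)) = 14.2127
d((-6, -8), (1, -3)) = 8.6023
d((-6, -8), (9, -10)) = 15.1327
d((-6, -8), (-4, -7)) = 2.2361 <-- minimum
d((1, -3), (9, -10)) = 10.6301
d((1, -3), (-4, -7)) = 6.4031
d((9, -10), (-4, -7)) = 13.3417

Closest pair: (-6, -8) and (-4, -7) with distance 2.2361

The closest pair is (-6, -8) and (-4, -7) with Euclidean distance 2.2361. For 5 points, brute-force pairwise comparison is shown above. For large n, the divide-and-conquer algorithm (sort by x, recurse on halves, check the dividing strip) achieves O(n log n).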